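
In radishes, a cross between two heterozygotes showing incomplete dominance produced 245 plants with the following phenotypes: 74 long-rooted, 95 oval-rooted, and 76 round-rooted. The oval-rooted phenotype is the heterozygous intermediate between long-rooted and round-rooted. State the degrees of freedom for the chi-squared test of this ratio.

With incomplete dominance, a heterozygote × heterozygote cross gives a 1:2:1 phenotypic ratio.
A goodness-of-fit test with 3 phenotype classes has df = 3 − 1 = 2.

2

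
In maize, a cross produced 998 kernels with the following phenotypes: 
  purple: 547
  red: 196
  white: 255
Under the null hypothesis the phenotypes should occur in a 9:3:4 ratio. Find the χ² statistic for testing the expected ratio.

Total ratio parts = 16. Expected numbers out of 998:
  purple: 998 × 9/16 = 561.375
  red: 998 × 3/16 = 187.125
  white: 998 × 4/16 = 249.5
χ² = Σ (O − E)² / E
  purple: (547 − 561.375)² / 561.375 = 0.3681
  red: (196 − 187.125)² / 187.125 = 0.4209
  white: (255 − 249.5)² / 249.5 = 0.1212
χ² = 0.3681 + 0.4209 + 0.1212 = 0.9102 ≈ 0.910

0.910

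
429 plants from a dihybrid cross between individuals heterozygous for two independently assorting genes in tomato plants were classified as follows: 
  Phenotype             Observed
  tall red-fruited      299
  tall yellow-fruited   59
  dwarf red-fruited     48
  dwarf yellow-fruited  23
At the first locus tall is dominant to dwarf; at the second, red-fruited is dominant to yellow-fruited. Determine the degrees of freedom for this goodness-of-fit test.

3

A dihybrid F₂ with independent assortment and complete dominance at both loci gives a 9:3:3:1 phenotypic ratio.
A goodness-of-fit test with 4 phenotype classes has df = 4 − 1 = 3.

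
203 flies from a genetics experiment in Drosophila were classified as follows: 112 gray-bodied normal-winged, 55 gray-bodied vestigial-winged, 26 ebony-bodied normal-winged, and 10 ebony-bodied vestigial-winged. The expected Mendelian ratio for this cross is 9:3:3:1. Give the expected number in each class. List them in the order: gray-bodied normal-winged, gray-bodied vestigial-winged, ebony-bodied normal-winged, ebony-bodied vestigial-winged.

Under the 9:3:3:1 hypothesis (Σ ratio = 16, N = 203):
  gray-bodied normal-winged: 203 × 9/16 = 114.1875
  gray-bodied vestigial-winged: 203 × 3/16 = 38.0625
  ebony-bodied normal-winged: 203 × 3/16 = 38.0625
  ebony-bodied vestigial-winged: 203 × 1/16 = 12.6875

114.1875, 38.0625, 38.0625, 12.6875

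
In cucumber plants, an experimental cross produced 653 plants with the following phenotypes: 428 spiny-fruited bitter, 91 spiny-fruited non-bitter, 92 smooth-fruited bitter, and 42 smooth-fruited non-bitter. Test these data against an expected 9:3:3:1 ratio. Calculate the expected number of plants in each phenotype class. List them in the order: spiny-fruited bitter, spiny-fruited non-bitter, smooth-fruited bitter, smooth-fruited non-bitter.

367.3125, 122.4375, 122.4375, 40.8125

The 9:3:3:1 ratio has 16 parts, so with N = 653 the expected counts are:
  spiny-fruited bitter: 653 × 9/16 = 367.3125
  spiny-fruited non-bitter: 653 × 3/16 = 122.4375
  smooth-fruited bitter: 653 × 3/16 = 122.4375
  smooth-fruited non-bitter: 653 × 1/16 = 40.8125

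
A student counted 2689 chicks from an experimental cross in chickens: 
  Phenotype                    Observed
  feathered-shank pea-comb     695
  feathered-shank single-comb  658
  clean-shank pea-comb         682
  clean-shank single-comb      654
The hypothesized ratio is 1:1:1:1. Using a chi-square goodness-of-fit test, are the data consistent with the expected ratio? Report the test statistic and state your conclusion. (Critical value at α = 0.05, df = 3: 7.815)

Total ratio parts = 4. Expected numbers out of 2689:
  feathered-shank pea-comb: 2689 × 1/4 = 672.25
  feathered-shank single-comb: 2689 × 1/4 = 672.25
  clean-shank pea-comb: 2689 × 1/4 = 672.25
  clean-shank single-comb: 2689 × 1/4 = 672.25
χ² = Σ (O − E)² / E
  feathered-shank pea-comb: (695 − 672.25)² / 672.25 = 0.7699
  feathered-shank single-comb: (658 − 672.25)² / 672.25 = 0.3021
  clean-shank pea-comb: (682 − 672.25)² / 672.25 = 0.1414
  clean-shank single-comb: (654 − 672.25)² / 672.25 = 0.4954
χ² = 0.7699 + 0.3021 + 0.1414 + 0.4954 = 1.7088 ≈ 1.709
Degrees of freedom = 4 − 1 = 3; critical value at α = 0.05 is 7.815.
Since 1.709 < 7.815, we fail to reject the null hypothesis — the data are consistent with the 1:1:1:1 ratio.

1.709; consistent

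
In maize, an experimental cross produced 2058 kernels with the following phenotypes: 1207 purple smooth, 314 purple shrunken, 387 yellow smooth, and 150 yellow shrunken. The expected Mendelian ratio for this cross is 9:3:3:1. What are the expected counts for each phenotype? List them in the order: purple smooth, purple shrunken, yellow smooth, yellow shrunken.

1157.625, 385.875, 385.875, 128.625

Total ratio parts = 16. Expected numbers out of 2058:
  purple smooth: 2058 × 9/16 = 1157.625
  purple shrunken: 2058 × 3/16 = 385.875
  yellow smooth: 2058 × 3/16 = 385.875
  yellow shrunken: 2058 × 1/16 = 128.625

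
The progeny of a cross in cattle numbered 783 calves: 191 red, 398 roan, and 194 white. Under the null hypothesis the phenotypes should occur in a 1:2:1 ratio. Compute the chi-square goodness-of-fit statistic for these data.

0.239

Under the 1:2:1 hypothesis (Σ ratio = 4, N = 783):
  red: 783 × 1/4 = 195.75
  roan: 783 × 2/4 = 391.5
  white: 783 × 1/4 = 195.75
χ² = Σ (O − E)² / E
  red: (191 − 195.75)² / 195.75 = 0.1153
  roan: (398 − 391.5)² / 391.5 = 0.1079
  white: (194 − 195.75)² / 195.75 = 0.0156
χ² = 0.1153 + 0.1079 + 0.0156 = 0.2388 ≈ 0.239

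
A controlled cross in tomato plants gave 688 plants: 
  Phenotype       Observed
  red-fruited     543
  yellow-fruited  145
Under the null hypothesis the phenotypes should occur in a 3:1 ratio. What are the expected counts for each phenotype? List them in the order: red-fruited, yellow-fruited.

Expected counts for N = 688 under a 3:1 ratio (total parts = 4):
  red-fruited: 688 × 3/4 = 516
  yellow-fruited: 688 × 1/4 = 172

516, 172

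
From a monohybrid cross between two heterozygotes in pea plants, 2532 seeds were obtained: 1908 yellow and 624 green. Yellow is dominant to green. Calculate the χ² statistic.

0.171

For a monohybrid cross between heterozygotes with complete dominance, the expected phenotypic ratio is 3:1.
Under the 3:1 hypothesis (Σ ratio = 4, N = 2532):
  yellow: 2532 × 3/4 = 1899
  green: 2532 × 1/4 = 633
χ² = Σ (O − E)² / E
  yellow: (1908 − 1899)² / 1899 = 0.0427
  green: (624 − 633)² / 633 = 0.1280
χ² = 0.0427 + 0.1280 = 0.1707 ≈ 0.171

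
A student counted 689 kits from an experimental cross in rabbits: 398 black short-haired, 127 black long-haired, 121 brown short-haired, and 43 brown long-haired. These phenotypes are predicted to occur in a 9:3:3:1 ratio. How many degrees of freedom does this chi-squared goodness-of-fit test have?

A goodness-of-fit test with 4 phenotype classes has df = 4 − 1 = 3.

3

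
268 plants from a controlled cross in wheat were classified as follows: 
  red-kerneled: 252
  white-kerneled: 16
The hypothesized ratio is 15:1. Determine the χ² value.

0.036

Total ratio parts = 16. Expected numbers out of 268:
  red-kerneled: 268 × 15/16 = 251.25
  white-kerneled: 268 × 1/16 = 16.75
χ² = Σ (O − E)² / E
  red-kerneled: (252 − 251.25)² / 251.25 = 0.0022
  white-kerneled: (16 − 16.75)² / 16.75 = 0.0336
χ² = 0.0022 + 0.0336 = 0.0358 ≈ 0.036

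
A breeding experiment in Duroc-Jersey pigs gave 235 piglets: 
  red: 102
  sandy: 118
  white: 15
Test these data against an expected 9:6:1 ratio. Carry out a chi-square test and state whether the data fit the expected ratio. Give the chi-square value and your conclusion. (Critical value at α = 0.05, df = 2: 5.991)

The 9:6:1 ratio has 16 parts, so with N = 235 the expected counts are:
  red: 235 × 9/16 = 132.1875
  sandy: 235 × 6/16 = 88.125
  white: 235 × 1/16 = 14.6875
χ² = Σ (O − E)² / E
  red: (102 − 132.1875)² / 132.1875 = 6.8939
  sandy: (118 − 88.125)² / 88.125 = 10.1278
  white: (15 − 14.6875)² / 14.6875 = 0.0066
χ² = 6.8939 + 10.1278 + 0.0066 = 17.0283 ≈ 17.028
Degrees of freedom = 3 − 1 = 2; critical value at α = 0.05 is 5.991.
Since 17.028 > 5.991, we reject the null hypothesis — the data do not fit the 9:6:1 ratio.

17.028; not consistent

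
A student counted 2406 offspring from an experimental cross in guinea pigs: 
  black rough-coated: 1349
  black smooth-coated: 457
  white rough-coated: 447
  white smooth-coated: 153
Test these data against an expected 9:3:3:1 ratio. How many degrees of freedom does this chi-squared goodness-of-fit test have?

3

A goodness-of-fit test with 4 phenotype classes has df = 4 − 1 = 3.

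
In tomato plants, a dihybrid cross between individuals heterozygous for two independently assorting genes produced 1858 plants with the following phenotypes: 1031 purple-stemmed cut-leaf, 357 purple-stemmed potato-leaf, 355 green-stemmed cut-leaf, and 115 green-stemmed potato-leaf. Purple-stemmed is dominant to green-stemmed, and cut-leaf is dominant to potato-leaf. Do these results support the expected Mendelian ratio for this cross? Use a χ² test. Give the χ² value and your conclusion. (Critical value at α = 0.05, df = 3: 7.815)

0.541; consistent

A dihybrid F₂ with independent assortment and complete dominance at both loci gives a 9:3:3:1 phenotypic ratio.
Total ratio parts = 16. Expected numbers out of 1858:
  purple-stemmed cut-leaf: 1858 × 9/16 = 1045.125
  purple-stemmed potato-leaf: 1858 × 3/16 = 348.375
  green-stemmed cut-leaf: 1858 × 3/16 = 348.375
  green-stemmed potato-leaf: 1858 × 1/16 = 116.125
χ² = Σ (O − E)² / E
  purple-stemmed cut-leaf: (1031 − 1045.125)² / 1045.125 = 0.1909
  purple-stemmed potato-leaf: (357 − 348.375)² / 348.375 = 0.2135
  green-stemmed cut-leaf: (355 − 348.375)² / 348.375 = 0.1260
  green-stemmed potato-leaf: (115 − 116.125)² / 116.125 = 0.0109
χ² = 0.1909 + 0.2135 + 0.1260 + 0.0109 = 0.5413 ≈ 0.541
Degrees of freedom = 4 − 1 = 3; critical value at α = 0.05 is 7.815.
Since 0.541 < 7.815, we fail to reject the null hypothesis — the data are consistent with the 9:3:3:1 ratio.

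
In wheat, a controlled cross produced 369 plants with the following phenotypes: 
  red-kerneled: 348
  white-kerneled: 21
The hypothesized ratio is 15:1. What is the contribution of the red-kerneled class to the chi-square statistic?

0.012

Under the 15:1 hypothesis (Σ ratio = 16, N = 369):
  red-kerneled: 369 × 15/16 = 345.9375
  white-kerneled: 369 × 1/16 = 23.0625
Contribution of red-kerneled: (348 − 345.9375)² / 345.9375 = 0.0123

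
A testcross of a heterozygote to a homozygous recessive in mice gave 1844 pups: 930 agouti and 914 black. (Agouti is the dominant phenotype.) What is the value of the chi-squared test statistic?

A testcross of a heterozygote (Aa × aa) gives a 1:1 phenotypic ratio.
The 1:1 ratio has 2 parts, so with N = 1844 the expected counts are:
  agouti: 1844 × 1/2 = 922
  black: 1844 × 1/2 = 922
χ² = Σ (O − E)² / E
  agouti: (930 − 922)² / 922 = 0.0694
  black: (914 − 922)² / 922 = 0.0694
χ² = 0.0694 + 0.0694 = 0.1388 ≈ 0.139

0.139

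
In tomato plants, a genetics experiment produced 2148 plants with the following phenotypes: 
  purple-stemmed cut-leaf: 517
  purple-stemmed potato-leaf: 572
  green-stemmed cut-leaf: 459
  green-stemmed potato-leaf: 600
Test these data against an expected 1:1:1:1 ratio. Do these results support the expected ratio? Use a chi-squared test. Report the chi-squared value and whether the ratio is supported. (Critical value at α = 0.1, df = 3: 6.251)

21.747; not consistent

Under the 1:1:1:1 hypothesis (Σ ratio = 4, N = 2148):
  purple-stemmed cut-leaf: 2148 × 1/4 = 537
  purple-stemmed potato-leaf: 2148 × 1/4 = 537
  green-stemmed cut-leaf: 2148 × 1/4 = 537
  green-stemmed potato-leaf: 2148 × 1/4 = 537
χ² = Σ (O − E)² / E
  purple-stemmed cut-leaf: (517 − 537)² / 537 = 0.7449
  purple-stemmed potato-leaf: (572 − 537)² / 537 = 2.2812
  green-stemmed cut-leaf: (459 − 537)² / 537 = 11.3296
  green-stemmed potato-leaf: (600 − 537)² / 537 = 7.3911
χ² = 0.7449 + 2.2812 + 11.3296 + 7.3911 = 21.7468 ≈ 21.747
Degrees of freedom = 4 − 1 = 3; critical value at α = 0.1 is 6.251.
Since 21.747 > 6.251, we reject the null hypothesis — the data do not fit the 1:1:1:1 ratio.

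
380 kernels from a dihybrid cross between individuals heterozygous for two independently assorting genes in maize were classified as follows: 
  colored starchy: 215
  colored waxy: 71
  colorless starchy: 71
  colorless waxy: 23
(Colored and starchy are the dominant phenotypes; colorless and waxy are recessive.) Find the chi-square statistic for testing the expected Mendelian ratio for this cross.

A dihybrid F₂ with independent assortment and complete dominance at both loci gives a 9:3:3:1 phenotypic ratio.
The 9:3:3:1 ratio has 16 parts, so with N = 380 the expected counts are:
  colored starchy: 380 × 9/16 = 213.75
  colored waxy: 380 × 3/16 = 71.25
  colorless starchy: 380 × 3/16 = 71.25
  colorless waxy: 380 × 1/16 = 23.75
χ² = Σ (O − E)² / E
  colored starchy: (215 − 213.75)² / 213.75 = 0.0073
  colored waxy: (71 − 71.25)² / 71.25 = 0.0009
  colorless starchy: (71 − 71.25)² / 71.25 = 0.0009
  colorless waxy: (23 − 23.75)² / 23.75 = 0.0237
χ² = 0.0073 + 0.0009 + 0.0009 + 0.0237 = 0.0328 ≈ 0.033

0.033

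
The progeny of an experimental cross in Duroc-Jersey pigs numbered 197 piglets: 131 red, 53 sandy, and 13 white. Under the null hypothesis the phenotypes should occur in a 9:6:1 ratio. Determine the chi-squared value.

9.615

Total ratio parts = 16. Expected numbers out of 197:
  red: 197 × 9/16 = 110.8125
  sandy: 197 × 6/16 = 73.875
  white: 197 × 1/16 = 12.3125
χ² = Σ (O − E)² / E
  red: (131 − 110.8125)² / 110.8125 = 3.6777
  sandy: (53 − 73.875)² / 73.875 = 5.8987
  white: (13 − 12.3125)² / 12.3125 = 0.0384
χ² = 3.6777 + 5.8987 + 0.0384 = 9.6148 ≈ 9.615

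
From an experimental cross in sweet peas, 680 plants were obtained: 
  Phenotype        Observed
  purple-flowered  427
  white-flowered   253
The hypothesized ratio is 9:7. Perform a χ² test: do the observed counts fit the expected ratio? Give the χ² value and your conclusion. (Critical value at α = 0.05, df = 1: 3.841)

Under the 9:7 hypothesis (Σ ratio = 16, N = 680):
  purple-flowered: 680 × 9/16 = 382.5
  white-flowered: 680 × 7/16 = 297.5
χ² = Σ (O − E)² / E
  purple-flowered: (427 − 382.5)² / 382.5 = 5.1771
  white-flowered: (253 − 297.5)² / 297.5 = 6.6563
χ² = 5.1771 + 6.6563 = 11.8334 ≈ 11.833
Degrees of freedom = 2 − 1 = 1; critical value at α = 0.05 is 3.841.
Since 11.833 > 3.841, we reject the null hypothesis — the data do not fit the 9:7 ratio.

11.833; not consistent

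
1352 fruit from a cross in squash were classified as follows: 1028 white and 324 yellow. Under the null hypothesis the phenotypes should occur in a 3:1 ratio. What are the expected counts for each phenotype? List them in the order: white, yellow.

Total ratio parts = 4. Expected numbers out of 1352:
  white: 1352 × 3/4 = 1014
  yellow: 1352 × 1/4 = 338

1014, 338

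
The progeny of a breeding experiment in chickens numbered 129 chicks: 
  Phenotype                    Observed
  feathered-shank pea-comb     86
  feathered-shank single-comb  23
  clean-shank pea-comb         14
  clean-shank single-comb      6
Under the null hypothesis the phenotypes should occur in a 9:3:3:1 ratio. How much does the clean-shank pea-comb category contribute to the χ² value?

The 9:3:3:1 ratio has 16 parts, so with N = 129 the expected counts are:
  feathered-shank pea-comb: 129 × 9/16 = 72.5625
  feathered-shank single-comb: 129 × 3/16 = 24.1875
  clean-shank pea-comb: 129 × 3/16 = 24.1875
  clean-shank single-comb: 129 × 1/16 = 8.0625
Contribution of clean-shank pea-comb: (14 − 24.1875)² / 24.1875 = 4.2909

4.291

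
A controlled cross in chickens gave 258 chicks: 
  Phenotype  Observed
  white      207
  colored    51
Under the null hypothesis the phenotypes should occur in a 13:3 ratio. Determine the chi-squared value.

0.175

The 13:3 ratio has 16 parts, so with N = 258 the expected counts are:
  white: 258 × 13/16 = 209.625
  colored: 258 × 3/16 = 48.375
χ² = Σ (O − E)² / E
  white: (207 − 209.625)² / 209.625 = 0.0329
  colored: (51 − 48.375)² / 48.375 = 0.1424
χ² = 0.0329 + 0.1424 = 0.1753 ≈ 0.175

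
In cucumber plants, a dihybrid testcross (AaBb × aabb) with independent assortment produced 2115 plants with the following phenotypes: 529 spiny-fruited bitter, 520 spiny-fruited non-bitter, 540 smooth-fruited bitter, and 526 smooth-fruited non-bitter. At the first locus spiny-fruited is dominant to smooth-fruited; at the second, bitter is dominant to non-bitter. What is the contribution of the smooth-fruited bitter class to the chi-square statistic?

0.239

A dihybrid testcross with independent assortment gives a 1:1:1:1 ratio.
The 1:1:1:1 ratio has 4 parts, so with N = 2115 the expected counts are:
  spiny-fruited bitter: 2115 × 1/4 = 528.75
  spiny-fruited non-bitter: 2115 × 1/4 = 528.75
  smooth-fruited bitter: 2115 × 1/4 = 528.75
  smooth-fruited non-bitter: 2115 × 1/4 = 528.75
Contribution of smooth-fruited bitter: (540 − 528.75)² / 528.75 = 0.2394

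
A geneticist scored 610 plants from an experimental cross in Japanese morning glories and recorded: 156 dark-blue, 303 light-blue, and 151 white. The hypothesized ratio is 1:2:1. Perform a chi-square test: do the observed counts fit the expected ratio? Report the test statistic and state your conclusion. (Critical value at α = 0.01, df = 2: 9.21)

0.108; consistent

Total ratio parts = 4. Expected numbers out of 610:
  dark-blue: 610 × 1/4 = 152.5
  light-blue: 610 × 2/4 = 305
  white: 610 × 1/4 = 152.5
χ² = Σ (O − E)² / E
  dark-blue: (156 − 152.5)² / 152.5 = 0.0803
  light-blue: (303 − 305)² / 305 = 0.0131
  white: (151 − 152.5)² / 152.5 = 0.0148
χ² = 0.0803 + 0.0131 + 0.0148 = 0.1082 ≈ 0.108
Degrees of freedom = 3 − 1 = 2; critical value at α = 0.01 is 9.21.
Since 0.108 < 9.21, we fail to reject the null hypothesis — the data are consistent with the 1:2:1 ratio.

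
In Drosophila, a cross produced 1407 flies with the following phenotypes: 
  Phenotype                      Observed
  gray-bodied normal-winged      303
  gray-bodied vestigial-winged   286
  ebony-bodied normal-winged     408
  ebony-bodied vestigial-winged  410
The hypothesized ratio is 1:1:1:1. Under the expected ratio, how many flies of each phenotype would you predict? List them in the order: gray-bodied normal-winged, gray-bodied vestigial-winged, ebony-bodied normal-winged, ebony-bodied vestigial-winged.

351.75, 351.75, 351.75, 351.75

Expected counts for N = 1407 under a 1:1:1:1 ratio (total parts = 4):
  gray-bodied normal-winged: 1407 × 1/4 = 351.75
  gray-bodied vestigial-winged: 1407 × 1/4 = 351.75
  ebony-bodied normal-winged: 1407 × 1/4 = 351.75
  ebony-bodied vestigial-winged: 1407 × 1/4 = 351.75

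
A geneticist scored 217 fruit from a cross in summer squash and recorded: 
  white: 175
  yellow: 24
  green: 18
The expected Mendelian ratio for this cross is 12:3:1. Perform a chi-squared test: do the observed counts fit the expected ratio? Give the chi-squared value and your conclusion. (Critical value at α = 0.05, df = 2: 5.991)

Expected counts for N = 217 under a 12:3:1 ratio (total parts = 16):
  white: 217 × 12/16 = 162.75
  yellow: 217 × 3/16 = 40.6875
  green: 217 × 1/16 = 13.5625
χ² = Σ (O − E)² / E
  white: (175 − 162.75)² / 162.75 = 0.9220
  yellow: (24 − 40.6875)² / 40.6875 = 6.8442
  green: (18 − 13.5625)² / 13.5625 = 1.4519
χ² = 0.9220 + 6.8442 + 1.4519 = 9.2181 ≈ 9.218
Degrees of freedom = 3 − 1 = 2; critical value at α = 0.05 is 5.991.
Since 9.218 > 5.991, we reject the null hypothesis — the data do not fit the 12:3:1 ratio.

9.218; not consistent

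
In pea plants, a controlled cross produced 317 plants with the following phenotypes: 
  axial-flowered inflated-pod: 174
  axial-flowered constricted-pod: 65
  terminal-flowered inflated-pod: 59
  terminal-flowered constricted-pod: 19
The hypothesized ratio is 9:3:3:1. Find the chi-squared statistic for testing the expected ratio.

0.661

Expected counts for N = 317 under a 9:3:3:1 ratio (total parts = 16):
  axial-flowered inflated-pod: 317 × 9/16 = 178.3125
  axial-flowered constricted-pod: 317 × 3/16 = 59.4375
  terminal-flowered inflated-pod: 317 × 3/16 = 59.4375
  terminal-flowered constricted-pod: 317 × 1/16 = 19.8125
χ² = Σ (O − E)² / E
  axial-flowered inflated-pod: (174 − 178.3125)² / 178.3125 = 0.1043
  axial-flowered constricted-pod: (65 − 59.4375)² / 59.4375 = 0.5206
  terminal-flowered inflated-pod: (59 − 59.4375)² / 59.4375 = 0.0032
  terminal-flowered constricted-pod: (19 − 19.8125)² / 19.8125 = 0.0333
χ² = 0.1043 + 0.5206 + 0.0032 + 0.0333 = 0.6614 ≈ 0.661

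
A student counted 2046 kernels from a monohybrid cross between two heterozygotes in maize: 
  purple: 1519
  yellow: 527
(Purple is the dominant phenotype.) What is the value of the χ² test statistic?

For a monohybrid cross between heterozygotes with complete dominance, the expected phenotypic ratio is 3:1.
Under the 3:1 hypothesis (Σ ratio = 4, N = 2046):
  purple: 2046 × 3/4 = 1534.5
  yellow: 2046 × 1/4 = 511.5
χ² = Σ (O − E)² / E
  purple: (1519 − 1534.5)² / 1534.5 = 0.1566
  yellow: (527 − 511.5)² / 511.5 = 0.4697
χ² = 0.1566 + 0.4697 = 0.6263 ≈ 0.626

0.626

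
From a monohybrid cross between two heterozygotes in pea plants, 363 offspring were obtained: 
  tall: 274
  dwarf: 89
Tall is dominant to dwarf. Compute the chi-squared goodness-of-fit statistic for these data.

For a monohybrid cross between heterozygotes with complete dominance, the expected phenotypic ratio is 3:1.
The 3:1 ratio has 4 parts, so with N = 363 the expected counts are:
  tall: 363 × 3/4 = 272.25
  dwarf: 363 × 1/4 = 90.75
χ² = Σ (O − E)² / E
  tall: (274 − 272.25)² / 272.25 = 0.0112
  dwarf: (89 − 90.75)² / 90.75 = 0.0337
χ² = 0.0112 + 0.0337 = 0.0449 ≈ 0.045

0.045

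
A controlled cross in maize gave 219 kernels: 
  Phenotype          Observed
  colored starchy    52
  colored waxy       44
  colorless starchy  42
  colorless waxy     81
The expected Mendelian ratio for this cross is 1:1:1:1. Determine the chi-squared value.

17.804

Total ratio parts = 4. Expected numbers out of 219:
  colored starchy: 219 × 1/4 = 54.75
  colored waxy: 219 × 1/4 = 54.75
  colorless starchy: 219 × 1/4 = 54.75
  colorless waxy: 219 × 1/4 = 54.75
χ² = Σ (O − E)² / E
  colored starchy: (52 − 54.75)² / 54.75 = 0.1381
  colored waxy: (44 − 54.75)² / 54.75 = 2.1107
  colorless starchy: (42 − 54.75)² / 54.75 = 2.9692
  colorless waxy: (81 − 54.75)² / 54.75 = 12.5856
χ² = 0.1381 + 2.1107 + 2.9692 + 12.5856 = 17.8036 ≈ 17.804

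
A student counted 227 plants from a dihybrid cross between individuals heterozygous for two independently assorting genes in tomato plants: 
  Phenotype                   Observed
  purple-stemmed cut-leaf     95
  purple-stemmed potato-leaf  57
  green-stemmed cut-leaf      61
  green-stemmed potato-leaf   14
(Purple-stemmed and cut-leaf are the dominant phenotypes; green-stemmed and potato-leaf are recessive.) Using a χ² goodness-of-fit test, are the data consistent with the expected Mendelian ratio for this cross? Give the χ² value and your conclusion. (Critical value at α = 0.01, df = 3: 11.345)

A dihybrid F₂ with independent assortment and complete dominance at both loci gives a 9:3:3:1 phenotypic ratio.
The 9:3:3:1 ratio has 16 parts, so with N = 227 the expected counts are:
  purple-stemmed cut-leaf: 227 × 9/16 = 127.6875
  purple-stemmed potato-leaf: 227 × 3/16 = 42.5625
  green-stemmed cut-leaf: 227 × 3/16 = 42.5625
  green-stemmed potato-leaf: 227 × 1/16 = 14.1875
χ² = Σ (O − E)² / E
  purple-stemmed cut-leaf: (95 − 127.6875)² / 127.6875 = 8.3679
  purple-stemmed potato-leaf: (57 − 42.5625)² / 42.5625 = 4.8973
  green-stemmed cut-leaf: (61 − 42.5625)² / 42.5625 = 7.9869
  green-stemmed potato-leaf: (14 − 14.1875)² / 14.1875 = 0.0025
χ² = 8.3679 + 4.8973 + 7.9869 + 0.0025 = 21.2546 ≈ 21.255
Degrees of freedom = 4 − 1 = 3; critical value at α = 0.01 is 11.345.
Since 21.255 > 11.345, we reject the null hypothesis — the data do not fit the 9:3:3:1 ratio.

21.255; not consistent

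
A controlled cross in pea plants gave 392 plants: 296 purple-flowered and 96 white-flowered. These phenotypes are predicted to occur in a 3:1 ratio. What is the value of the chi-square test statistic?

The 3:1 ratio has 4 parts, so with N = 392 the expected counts are:
  purple-flowered: 392 × 3/4 = 294
  white-flowered: 392 × 1/4 = 98
χ² = Σ (O − E)² / E
  purple-flowered: (296 − 294)² / 294 = 0.0136
  white-flowered: (96 − 98)² / 98 = 0.0408
χ² = 0.0136 + 0.0408 = 0.0544 ≈ 0.054

0.054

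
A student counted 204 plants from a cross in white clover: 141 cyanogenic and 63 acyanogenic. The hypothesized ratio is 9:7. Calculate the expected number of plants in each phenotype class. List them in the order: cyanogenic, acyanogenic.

Expected counts for N = 204 under a 9:7 ratio (total parts = 16):
  cyanogenic: 204 × 9/16 = 114.75
  acyanogenic: 204 × 7/16 = 89.25

114.75, 89.25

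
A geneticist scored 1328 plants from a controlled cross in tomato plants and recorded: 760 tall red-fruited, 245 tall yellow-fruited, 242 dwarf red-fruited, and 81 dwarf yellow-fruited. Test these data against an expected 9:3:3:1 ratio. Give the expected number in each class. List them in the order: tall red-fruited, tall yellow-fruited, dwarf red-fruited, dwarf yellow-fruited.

747, 249, 249, 83

The 9:3:3:1 ratio has 16 parts, so with N = 1328 the expected counts are:
  tall red-fruited: 1328 × 9/16 = 747
  tall yellow-fruited: 1328 × 3/16 = 249
  dwarf red-fruited: 1328 × 3/16 = 249
  dwarf yellow-fruited: 1328 × 1/16 = 83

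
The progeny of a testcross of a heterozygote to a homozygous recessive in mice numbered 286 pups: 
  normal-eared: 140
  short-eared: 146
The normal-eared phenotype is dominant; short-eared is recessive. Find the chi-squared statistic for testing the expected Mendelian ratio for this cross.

A testcross of a heterozygote (Aa × aa) gives a 1:1 phenotypic ratio.
Expected counts for N = 286 under a 1:1 ratio (total parts = 2):
  normal-eared: 286 × 1/2 = 143
  short-eared: 286 × 1/2 = 143
χ² = Σ (O − E)² / E
  normal-eared: (140 − 143)² / 143 = 0.0629
  short-eared: (146 − 143)² / 143 = 0.0629
χ² = 0.0629 + 0.0629 = 0.1258 ≈ 0.126

0.126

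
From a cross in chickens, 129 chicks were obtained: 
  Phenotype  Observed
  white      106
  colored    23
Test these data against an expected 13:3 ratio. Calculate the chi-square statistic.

Under the 13:3 hypothesis (Σ ratio = 16, N = 129):
  white: 129 × 13/16 = 104.8125
  colored: 129 × 3/16 = 24.1875
χ² = Σ (O − E)² / E
  white: (106 − 104.8125)² / 104.8125 = 0.0135
  colored: (23 − 24.1875)² / 24.1875 = 0.0583
χ² = 0.0135 + 0.0583 = 0.0718 ≈ 0.072

0.072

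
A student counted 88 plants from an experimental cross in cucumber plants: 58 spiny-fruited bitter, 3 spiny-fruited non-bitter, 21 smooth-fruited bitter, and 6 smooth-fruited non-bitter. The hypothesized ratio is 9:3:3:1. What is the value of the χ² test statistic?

13.778

The 9:3:3:1 ratio has 16 parts, so with N = 88 the expected counts are:
  spiny-fruited bitter: 88 × 9/16 = 49.5
  spiny-fruited non-bitter: 88 × 3/16 = 16.5
  smooth-fruited bitter: 88 × 3/16 = 16.5
  smooth-fruited non-bitter: 88 × 1/16 = 5.5
χ² = Σ (O − E)² / E
  spiny-fruited bitter: (58 − 49.5)² / 49.5 = 1.4596
  spiny-fruited non-bitter: (3 − 16.5)² / 16.5 = 11.0455
  smooth-fruited bitter: (21 − 16.5)² / 16.5 = 1.2273
  smooth-fruited non-bitter: (6 − 5.5)² / 5.5 = 0.0455
χ² = 1.4596 + 11.0455 + 1.2273 + 0.0455 = 13.7779 ≈ 13.778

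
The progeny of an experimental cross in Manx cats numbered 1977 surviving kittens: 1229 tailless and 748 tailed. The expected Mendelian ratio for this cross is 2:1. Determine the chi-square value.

Expected counts for N = 1977 under a 2:1 ratio (total parts = 3):
  tailless: 1977 × 2/3 = 1318
  tailed: 1977 × 1/3 = 659
χ² = Σ (O − E)² / E
  tailless: (1229 − 1318)² / 1318 = 6.0099
  tailed: (748 − 659)² / 659 = 12.0197
χ² = 6.0099 + 12.0197 = 18.0296 ≈ 18.030

18.030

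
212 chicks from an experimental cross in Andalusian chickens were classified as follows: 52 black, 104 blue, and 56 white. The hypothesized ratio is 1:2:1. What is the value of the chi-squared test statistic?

Total ratio parts = 4. Expected numbers out of 212:
  black: 212 × 1/4 = 53
  blue: 212 × 2/4 = 106
  white: 212 × 1/4 = 53
χ² = Σ (O − E)² / E
  black: (52 − 53)² / 53 = 0.0189
  blue: (104 − 106)² / 106 = 0.0377
  white: (56 − 53)² / 53 = 0.1698
χ² = 0.0189 + 0.0377 + 0.1698 = 0.2264 ≈ 0.226

0.226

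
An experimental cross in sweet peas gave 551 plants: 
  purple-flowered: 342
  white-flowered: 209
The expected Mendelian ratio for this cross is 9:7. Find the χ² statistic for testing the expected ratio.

7.581

The 9:7 ratio has 16 parts, so with N = 551 the expected counts are:
  purple-flowered: 551 × 9/16 = 309.9375
  white-flowered: 551 × 7/16 = 241.0625
χ² = Σ (O − E)² / E
  purple-flowered: (342 − 309.9375)² / 309.9375 = 3.3168
  white-flowered: (209 − 241.0625)² / 241.0625 = 4.2645
χ² = 3.3168 + 4.2645 = 7.5813 ≈ 7.581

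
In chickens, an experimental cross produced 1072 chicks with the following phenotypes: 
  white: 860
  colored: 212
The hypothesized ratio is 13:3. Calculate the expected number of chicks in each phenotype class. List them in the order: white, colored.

Under the 13:3 hypothesis (Σ ratio = 16, N = 1072):
  white: 1072 × 13/16 = 871
  colored: 1072 × 3/16 = 201

871, 201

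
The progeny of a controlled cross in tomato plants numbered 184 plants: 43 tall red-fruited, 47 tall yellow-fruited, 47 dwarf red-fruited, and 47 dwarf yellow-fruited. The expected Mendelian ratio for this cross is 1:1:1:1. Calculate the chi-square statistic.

Total ratio parts = 4. Expected numbers out of 184:
  tall red-fruited: 184 × 1/4 = 46
  tall yellow-fruited: 184 × 1/4 = 46
  dwarf red-fruited: 184 × 1/4 = 46
  dwarf yellow-fruited: 184 × 1/4 = 46
χ² = Σ (O − E)² / E
  tall red-fruited: (43 − 46)² / 46 = 0.1957
  tall yellow-fruited: (47 − 46)² / 46 = 0.0217
  dwarf red-fruited: (47 − 46)² / 46 = 0.0217
  dwarf yellow-fruited: (47 − 46)² / 46 = 0.0217
χ² = 0.1957 + 0.0217 + 0.0217 + 0.0217 = 0.2608 ≈ 0.261

0.261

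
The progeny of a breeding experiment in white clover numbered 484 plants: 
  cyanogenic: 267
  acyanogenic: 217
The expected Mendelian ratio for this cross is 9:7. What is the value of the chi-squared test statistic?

Total ratio parts = 16. Expected numbers out of 484:
  cyanogenic: 484 × 9/16 = 272.25
  acyanogenic: 484 × 7/16 = 211.75
χ² = Σ (O − E)² / E
  cyanogenic: (267 − 272.25)² / 272.25 = 0.1012
  acyanogenic: (217 − 211.75)² / 211.75 = 0.1302
χ² = 0.1012 + 0.1302 = 0.2314 ≈ 0.231

0.231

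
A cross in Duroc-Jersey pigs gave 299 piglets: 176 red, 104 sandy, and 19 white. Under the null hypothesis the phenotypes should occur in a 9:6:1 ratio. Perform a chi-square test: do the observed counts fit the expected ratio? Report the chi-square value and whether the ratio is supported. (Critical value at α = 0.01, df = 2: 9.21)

0.957; consistent

Expected counts for N = 299 under a 9:6:1 ratio (total parts = 16):
  red: 299 × 9/16 = 168.1875
  sandy: 299 × 6/16 = 112.125
  white: 299 × 1/16 = 18.6875
χ² = Σ (O − E)² / E
  red: (176 − 168.1875)² / 168.1875 = 0.3629
  sandy: (104 − 112.125)² / 112.125 = 0.5888
  white: (19 − 18.6875)² / 18.6875 = 0.0052
χ² = 0.3629 + 0.5888 + 0.0052 = 0.9569 ≈ 0.957
Degrees of freedom = 3 − 1 = 2; critical value at α = 0.01 is 9.21.
Since 0.957 < 9.21, we fail to reject the null hypothesis — the data are consistent with the 9:6:1 ratio.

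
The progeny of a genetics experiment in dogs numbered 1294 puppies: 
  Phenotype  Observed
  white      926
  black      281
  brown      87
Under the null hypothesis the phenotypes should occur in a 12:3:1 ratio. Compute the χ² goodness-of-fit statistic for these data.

8.574

Under the 12:3:1 hypothesis (Σ ratio = 16, N = 1294):
  white: 1294 × 12/16 = 970.5
  black: 1294 × 3/16 = 242.625
  brown: 1294 × 1/16 = 80.875
χ² = Σ (O − E)² / E
  white: (926 − 970.5)² / 970.5 = 2.0404
  black: (281 − 242.625)² / 242.625 = 6.0696
  brown: (87 − 80.875)² / 80.875 = 0.4639
χ² = 2.0404 + 6.0696 + 0.4639 = 8.5739 ≈ 8.574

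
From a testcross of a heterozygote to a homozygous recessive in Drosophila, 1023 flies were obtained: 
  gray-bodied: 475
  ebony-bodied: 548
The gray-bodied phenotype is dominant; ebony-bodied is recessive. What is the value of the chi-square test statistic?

A testcross of a heterozygote (Aa × aa) gives a 1:1 phenotypic ratio.
Under the 1:1 hypothesis (Σ ratio = 2, N = 1023):
  gray-bodied: 1023 × 1/2 = 511.5
  ebony-bodied: 1023 × 1/2 = 511.5
χ² = Σ (O − E)² / E
  gray-bodied: (475 − 511.5)² / 511.5 = 2.6046
  ebony-bodied: (548 − 511.5)² / 511.5 = 2.6046
χ² = 2.6046 + 2.6046 = 5.2092 ≈ 5.209

5.209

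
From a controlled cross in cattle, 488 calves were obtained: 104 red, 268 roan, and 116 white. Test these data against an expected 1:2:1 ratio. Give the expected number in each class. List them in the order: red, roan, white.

The 1:2:1 ratio has 4 parts, so with N = 488 the expected counts are:
  red: 488 × 1/4 = 122
  roan: 488 × 2/4 = 244
  white: 488 × 1/4 = 122

122, 244, 122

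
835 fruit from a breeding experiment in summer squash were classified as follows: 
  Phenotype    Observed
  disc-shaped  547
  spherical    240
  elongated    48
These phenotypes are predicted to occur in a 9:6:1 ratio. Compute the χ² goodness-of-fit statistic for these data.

30.139

Total ratio parts = 16. Expected numbers out of 835:
  disc-shaped: 835 × 9/16 = 469.6875
  spherical: 835 × 6/16 = 313.125
  elongated: 835 × 1/16 = 52.1875
χ² = Σ (O − E)² / E
  disc-shaped: (547 − 469.6875)² / 469.6875 = 12.7260
  spherical: (240 − 313.125)² / 313.125 = 17.0771
  elongated: (48 − 52.1875)² / 52.1875 = 0.3360
χ² = 12.7260 + 17.0771 + 0.3360 = 30.1391 ≈ 30.139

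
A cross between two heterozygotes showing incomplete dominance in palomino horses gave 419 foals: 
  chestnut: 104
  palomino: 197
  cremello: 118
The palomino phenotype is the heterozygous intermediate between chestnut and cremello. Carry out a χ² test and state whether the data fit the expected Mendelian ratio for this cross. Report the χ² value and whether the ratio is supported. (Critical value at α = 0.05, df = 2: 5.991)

With incomplete dominance, a heterozygote × heterozygote cross gives a 1:2:1 phenotypic ratio.
The 1:2:1 ratio has 4 parts, so with N = 419 the expected counts are:
  chestnut: 419 × 1/4 = 104.75
  palomino: 419 × 2/4 = 209.5
  cremello: 419 × 1/4 = 104.75
χ² = Σ (O − E)² / E
  chestnut: (104 − 104.75)² / 104.75 = 0.0054
  palomino: (197 − 209.5)² / 209.5 = 0.7458
  cremello: (118 − 104.75)² / 104.75 = 1.6760
χ² = 0.0054 + 0.7458 + 1.6760 = 2.4272 ≈ 2.427
Degrees of freedom = 3 − 1 = 2; critical value at α = 0.05 is 5.991.
Since 2.427 < 5.991, we fail to reject the null hypothesis — the data are consistent with the 1:2:1 ratio.

2.427; consistent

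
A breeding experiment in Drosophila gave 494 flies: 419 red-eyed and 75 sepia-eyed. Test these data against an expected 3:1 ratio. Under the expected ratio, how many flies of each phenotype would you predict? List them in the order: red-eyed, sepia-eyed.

Under the 3:1 hypothesis (Σ ratio = 4, N = 494):
  red-eyed: 494 × 3/4 = 370.5
  sepia-eyed: 494 × 1/4 = 123.5

370.5, 123.5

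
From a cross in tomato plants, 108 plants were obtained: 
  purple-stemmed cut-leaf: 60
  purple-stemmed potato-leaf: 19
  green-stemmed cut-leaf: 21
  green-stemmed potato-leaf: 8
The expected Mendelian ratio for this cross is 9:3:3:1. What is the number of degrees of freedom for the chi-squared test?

3

A goodness-of-fit test with 4 phenotype classes has df = 4 − 1 = 3.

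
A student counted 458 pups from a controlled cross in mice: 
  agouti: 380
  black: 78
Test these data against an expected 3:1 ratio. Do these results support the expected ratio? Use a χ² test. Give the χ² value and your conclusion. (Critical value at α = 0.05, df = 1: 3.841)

Under the 3:1 hypothesis (Σ ratio = 4, N = 458):
  agouti: 458 × 3/4 = 343.5
  black: 458 × 1/4 = 114.5
χ² = Σ (O − E)² / E
  agouti: (380 − 343.5)² / 343.5 = 3.8785
  black: (78 − 114.5)² / 114.5 = 11.6354
χ² = 3.8785 + 11.6354 = 15.5139 ≈ 15.514
Degrees of freedom = 2 − 1 = 1; critical value at α = 0.05 is 3.841.
Since 15.514 > 3.841, we reject the null hypothesis — the data do not fit the 3:1 ratio.

15.514; not consistent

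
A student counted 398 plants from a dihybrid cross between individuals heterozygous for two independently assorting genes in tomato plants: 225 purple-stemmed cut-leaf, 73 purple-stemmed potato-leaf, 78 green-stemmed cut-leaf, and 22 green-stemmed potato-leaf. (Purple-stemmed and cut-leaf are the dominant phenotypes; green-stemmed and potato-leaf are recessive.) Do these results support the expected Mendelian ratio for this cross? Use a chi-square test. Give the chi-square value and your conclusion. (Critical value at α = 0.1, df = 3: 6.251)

0.526; consistent

A dihybrid F₂ with independent assortment and complete dominance at both loci gives a 9:3:3:1 phenotypic ratio.
Under the 9:3:3:1 hypothesis (Σ ratio = 16, N = 398):
  purple-stemmed cut-leaf: 398 × 9/16 = 223.875
  purple-stemmed potato-leaf: 398 × 3/16 = 74.625
  green-stemmed cut-leaf: 398 × 3/16 = 74.625
  green-stemmed potato-leaf: 398 × 1/16 = 24.875
χ² = Σ (O − E)² / E
  purple-stemmed cut-leaf: (225 − 223.875)² / 223.875 = 0.0057
  purple-stemmed potato-leaf: (73 − 74.625)² / 74.625 = 0.0354
  green-stemmed cut-leaf: (78 − 74.625)² / 74.625 = 0.1526
  green-stemmed potato-leaf: (22 − 24.875)² / 24.875 = 0.3323
χ² = 0.0057 + 0.0354 + 0.1526 + 0.3323 = 0.526
Degrees of freedom = 4 − 1 = 3; critical value at α = 0.1 is 6.251.
Since 0.526 < 6.251, we fail to reject the null hypothesis — the data are consistent with the 9:3:3:1 ratio.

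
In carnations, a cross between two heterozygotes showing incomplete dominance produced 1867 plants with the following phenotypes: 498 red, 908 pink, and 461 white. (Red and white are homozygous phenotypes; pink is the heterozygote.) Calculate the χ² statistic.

2.860

With incomplete dominance, a heterozygote × heterozygote cross gives a 1:2:1 phenotypic ratio.
Expected counts for N = 1867 under a 1:2:1 ratio (total parts = 4):
  red: 1867 × 1/4 = 466.75
  pink: 1867 × 2/4 = 933.5
  white: 1867 × 1/4 = 466.75
χ² = Σ (O − E)² / E
  red: (498 − 466.75)² / 466.75 = 2.0923
  pink: (908 − 933.5)² / 933.5 = 0.6966
  white: (461 − 466.75)² / 466.75 = 0.0708
χ² = 2.0923 + 0.6966 + 0.0708 = 2.8597 ≈ 2.860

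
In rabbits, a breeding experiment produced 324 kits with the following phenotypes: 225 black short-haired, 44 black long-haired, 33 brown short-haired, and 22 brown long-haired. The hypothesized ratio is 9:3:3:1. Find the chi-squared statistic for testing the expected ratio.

27.473

Total ratio parts = 16. Expected numbers out of 324:
  black short-haired: 324 × 9/16 = 182.25
  black long-haired: 324 × 3/16 = 60.75
  brown short-haired: 324 × 3/16 = 60.75
  brown long-haired: 324 × 1/16 = 20.25
χ² = Σ (O − E)² / E
  black short-haired: (225 − 182.25)² / 182.25 = 10.0278
  black long-haired: (44 − 60.75)² / 60.75 = 4.6183
  brown short-haired: (33 − 60.75)² / 60.75 = 12.6759
  brown long-haired: (22 − 20.25)² / 20.25 = 0.1512
χ² = 10.0278 + 4.6183 + 12.6759 + 0.1512 = 27.4732 ≈ 27.473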